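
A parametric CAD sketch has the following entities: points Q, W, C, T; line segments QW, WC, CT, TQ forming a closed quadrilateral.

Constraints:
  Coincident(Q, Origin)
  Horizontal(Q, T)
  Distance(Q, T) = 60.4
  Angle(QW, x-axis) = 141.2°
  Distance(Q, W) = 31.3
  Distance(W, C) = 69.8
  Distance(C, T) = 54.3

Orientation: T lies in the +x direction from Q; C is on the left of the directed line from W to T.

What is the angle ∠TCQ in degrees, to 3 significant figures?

61.5°

Q is at the origin; QT is horizontal with |QT| = 60.4 and T in +x, so T = (60.4, 0). QW runs at 141.2° with |QW| = 31.3, so W = (-24.4, 19.6). C is determined by |WC| = 69.8 and |CT| = 54.3 together: it lies at the intersection of circle(W, 69.8) and circle(T, 54.3). With |WT| = 87.0, the foot of the radical line on WT is 54.6 from W and the perpendicular offset is √(69.8² − 54.6²) = 43.5. Taking the left-of-WT solution: C = (38.6, 49.7).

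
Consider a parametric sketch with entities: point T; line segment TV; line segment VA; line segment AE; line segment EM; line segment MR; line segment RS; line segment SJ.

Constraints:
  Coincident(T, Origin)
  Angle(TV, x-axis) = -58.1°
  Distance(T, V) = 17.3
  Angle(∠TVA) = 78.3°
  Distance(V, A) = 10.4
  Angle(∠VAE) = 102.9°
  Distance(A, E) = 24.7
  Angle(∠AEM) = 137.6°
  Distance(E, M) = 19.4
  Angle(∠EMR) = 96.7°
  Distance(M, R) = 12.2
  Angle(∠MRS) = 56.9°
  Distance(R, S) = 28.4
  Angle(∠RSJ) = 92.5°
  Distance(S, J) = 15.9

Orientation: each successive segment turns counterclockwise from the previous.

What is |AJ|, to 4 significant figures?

37.52

T is at the origin; TV runs at -58.1° with length 17.3, so V = (9.142, -14.69). ∠TVA = 78.3° gives VA at 43.60° from the x-axis; with |VA| = 10.4, A = (16.67, -7.515). ∠VAE = 102.9° gives AE at 120.7° from the x-axis; with |AE| = 24.7, E = (4.063, 13.72). ∠AEM = 137.6° gives EM at 163.1° from the x-axis; with |EM| = 19.4, M = (-14.50, 19.36). ∠EMR = 96.7° gives MR at -113.6° from the x-axis; with |MR| = 12.2, R = (-19.38, 8.183). ∠MRS = 56.9° gives RS at 9.500° from the x-axis; with |RS| = 28.4, S = (8.627, 12.87). ∠RSJ = 92.5° gives SJ at 97.00° from the x-axis; with |SJ| = 15.9, J = (6.689, 28.65). Then |AJ| = |J − A| = 37.52.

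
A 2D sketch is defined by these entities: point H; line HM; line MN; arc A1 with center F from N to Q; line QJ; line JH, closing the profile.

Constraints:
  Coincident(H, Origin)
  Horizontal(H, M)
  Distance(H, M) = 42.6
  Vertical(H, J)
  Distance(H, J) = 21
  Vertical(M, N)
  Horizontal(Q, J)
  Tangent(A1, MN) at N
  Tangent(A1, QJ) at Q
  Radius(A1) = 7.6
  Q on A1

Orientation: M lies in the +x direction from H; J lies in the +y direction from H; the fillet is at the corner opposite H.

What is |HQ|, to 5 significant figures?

40.817

H is at the origin; H and M share the same y with |HM| = 42.6 and M on the +x side, so M = (42.600, 0.0000). H and J share the same x with |HJ| = 21.0 and J on the +y side, so J = (0.0000, 21.000). The virtual corner opposite H is at (42.600, 21.000). A1 meets MN tangentially, so FN is at right angles to MN and since A1 is tangent to QJ there, FQ ⟂ QJ, with radius 7.6, so the center F sits 7.6 in from both sides at F = (35.000, 13.400). That places the tangent points at N = (42.600, 13.400) on MN and Q = (35.000, 21.000) on QJ. Then |HQ| = |Q − H| = 40.817.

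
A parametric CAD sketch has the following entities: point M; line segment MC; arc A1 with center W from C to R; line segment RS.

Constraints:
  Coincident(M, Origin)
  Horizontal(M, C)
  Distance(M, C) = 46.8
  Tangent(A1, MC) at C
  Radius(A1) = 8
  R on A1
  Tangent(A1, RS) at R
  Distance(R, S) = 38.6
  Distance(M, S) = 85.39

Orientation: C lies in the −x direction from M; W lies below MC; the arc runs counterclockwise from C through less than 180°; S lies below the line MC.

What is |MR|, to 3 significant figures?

52.3

Checks: |WC| = 8.000 ✓; |WR| = 8.000 ✓; ∠(WR, RS) = 90.00° ✓; |RS| = 38.60 ✓; |MS| = 85.39 ✓.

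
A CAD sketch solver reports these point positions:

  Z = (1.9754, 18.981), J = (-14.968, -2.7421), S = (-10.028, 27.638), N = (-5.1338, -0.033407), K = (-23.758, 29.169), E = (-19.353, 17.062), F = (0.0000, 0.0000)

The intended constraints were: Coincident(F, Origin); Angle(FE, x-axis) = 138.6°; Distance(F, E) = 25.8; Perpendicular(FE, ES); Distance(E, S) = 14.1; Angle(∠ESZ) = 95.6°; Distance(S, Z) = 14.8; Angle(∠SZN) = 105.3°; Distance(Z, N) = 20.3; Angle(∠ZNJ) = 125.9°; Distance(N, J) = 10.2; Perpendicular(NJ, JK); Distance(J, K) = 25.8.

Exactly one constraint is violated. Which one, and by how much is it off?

Distance(J, K) = 25.8 — off by 7.30.

F = (0.00, 0.00) ✓; FE at 138.6° ✓; |FE| = 25.80 ✓; ∠(FE, ES) = 90.00° ✓; |ES| = 14.10 ✓; ∠ESZ = 95.60° ✓; |SZ| = 14.80 ✓; ∠SZN = 105.3° ✓; |ZN| = 20.30 ✓; ∠ZNJ = 125.9° ✓; |NJ| = 10.20 ✓; ∠(NJ, JK) = 90.00° ✓; |JK| = 33.10 ✗.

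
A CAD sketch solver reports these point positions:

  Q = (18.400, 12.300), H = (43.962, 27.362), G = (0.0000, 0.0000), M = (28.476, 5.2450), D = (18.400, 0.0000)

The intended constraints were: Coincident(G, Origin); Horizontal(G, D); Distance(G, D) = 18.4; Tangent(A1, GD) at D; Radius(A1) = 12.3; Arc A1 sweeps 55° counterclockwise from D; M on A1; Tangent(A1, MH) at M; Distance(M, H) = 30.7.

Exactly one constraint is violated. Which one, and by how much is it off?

Distance(M, H) = 30.7 — off by 3.70.

G = (0.00, 0.00) ✓; G.y = 0.00, D.y = 0.00 ✓; |GD| = 18.40 ✓; ∠(QD, DG) = 90.00° ✓; |QD| = 12.30 ✓; bearing(Q→M) − bearing(Q→D) = 55.00° ✓; |QM| = 12.30 ✓; ∠(QM, MH) = 90.00° ✓; |MH| = 27.00 ✗.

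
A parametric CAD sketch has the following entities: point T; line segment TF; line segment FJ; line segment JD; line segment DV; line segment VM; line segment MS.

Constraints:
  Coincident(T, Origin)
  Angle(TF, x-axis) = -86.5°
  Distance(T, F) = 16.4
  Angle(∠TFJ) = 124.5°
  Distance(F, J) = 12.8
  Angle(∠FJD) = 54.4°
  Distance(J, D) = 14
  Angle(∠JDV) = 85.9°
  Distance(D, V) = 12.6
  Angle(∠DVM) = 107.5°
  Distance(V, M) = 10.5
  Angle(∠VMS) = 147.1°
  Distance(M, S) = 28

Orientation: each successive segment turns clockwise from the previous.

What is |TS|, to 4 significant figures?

47.56

T is at the origin; TF runs at -86.5° with length 16.4, so F = (1.001, -16.37). ∠TFJ = 124.5° gives FJ at -142.0° from the x-axis; with |FJ| = 12.8, J = (-9.085, -24.25). ∠FJD = 54.4° gives JD at 92.40° from the x-axis; with |JD| = 14.0, D = (-9.672, -10.26). ∠JDV = 85.9° gives DV at -1.700° from the x-axis; with |DV| = 12.6, V = (2.923, -10.64). ∠DVM = 107.5° gives VM at -74.20° from the x-axis; with |VM| = 10.5, M = (5.782, -20.74). ∠VMS = 147.1° gives MS at -107.1° from the x-axis; with |MS| = 28.0, S = (-2.451, -47.50). Then |TS| = |S − T| = 47.56.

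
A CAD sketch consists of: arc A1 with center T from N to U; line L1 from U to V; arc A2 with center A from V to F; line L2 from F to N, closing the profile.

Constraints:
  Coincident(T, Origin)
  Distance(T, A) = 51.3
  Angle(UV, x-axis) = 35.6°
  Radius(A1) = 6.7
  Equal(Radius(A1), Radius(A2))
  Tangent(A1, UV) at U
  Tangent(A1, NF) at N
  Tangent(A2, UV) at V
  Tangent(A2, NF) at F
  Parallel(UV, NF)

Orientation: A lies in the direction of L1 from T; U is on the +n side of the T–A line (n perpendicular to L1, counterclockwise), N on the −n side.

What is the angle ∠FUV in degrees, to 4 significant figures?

14.64°

Tangency of A1 to both parallel lines with radius 6.7 puts U and N at T ± 6.7·n: U = (-3.900, 5.448), N = (3.900, -5.448). Equal radii place V and F the same way about A: V = A + 6.7·n = (37.81, 35.31), F = A − 6.7·n = (45.61, 24.42). Then cos ∠FUV = UF·UV / (|UF||UV|), giving 14.64°.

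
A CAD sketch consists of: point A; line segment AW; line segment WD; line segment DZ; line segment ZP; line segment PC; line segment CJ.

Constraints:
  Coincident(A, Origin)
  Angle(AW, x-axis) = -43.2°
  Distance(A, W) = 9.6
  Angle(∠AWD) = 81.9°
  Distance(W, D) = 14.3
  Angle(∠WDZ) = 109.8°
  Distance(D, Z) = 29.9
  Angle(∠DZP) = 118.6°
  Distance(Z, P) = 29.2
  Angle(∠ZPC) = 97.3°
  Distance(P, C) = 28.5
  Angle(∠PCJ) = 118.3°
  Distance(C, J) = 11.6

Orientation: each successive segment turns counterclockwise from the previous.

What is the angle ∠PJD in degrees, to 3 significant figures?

86.3°

A is at the origin; AW runs at -43.2° with length 9.6, so W = (7.00, -6.57). ∠AWD = 81.9° gives WD at 54.9° from the x-axis; with |WD| = 14.3, D = (15.2, 5.13). ∠WDZ = 109.8° gives DZ at 125° from the x-axis; with |DZ| = 29.9, Z = (-1.97, 29.6). ∠DZP = 118.6° gives ZP at -174° from the x-axis; with |ZP| = 29.2, P = (-31.0, 26.3). ∠ZPC = 97.3° gives PC at -90.8° from the x-axis; with |PC| = 28.5, C = (-31.4, -2.21). ∠PCJ = 118.3° gives CJ at -29.1° from the x-axis; with |CJ| = 11.6, J = (-21.2, -7.85). Then cos ∠PJD = JP·JD / (|JP||JD|), giving 86.3°.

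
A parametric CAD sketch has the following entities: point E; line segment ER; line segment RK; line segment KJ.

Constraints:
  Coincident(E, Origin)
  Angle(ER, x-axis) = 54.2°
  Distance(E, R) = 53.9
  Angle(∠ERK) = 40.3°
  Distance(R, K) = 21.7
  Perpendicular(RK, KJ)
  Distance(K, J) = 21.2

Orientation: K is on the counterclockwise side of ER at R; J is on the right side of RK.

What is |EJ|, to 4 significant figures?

59.33

E is at the origin; ER runs at 54.2° with length 53.9, so R = 53.9·(cos 54.2°, sin 54.2°) = (31.53, 43.72). ∠ERK = 40.3°, so RK runs at 54.2° + (180° − 40.3°) = 193.9° from the x-axis; with |RK| = 21.7, K = R + 21.7·(cos 193.9°, sin 193.9°) = (10.46, 38.50). The perpendicularity gives KJ at right angles to RK; with |KJ| = 21.2 on the right of RK, J = K + 21.2·(-0.2402, 0.9707) = (5.372, 59.08). Then |EJ| = |J − E| = 59.33.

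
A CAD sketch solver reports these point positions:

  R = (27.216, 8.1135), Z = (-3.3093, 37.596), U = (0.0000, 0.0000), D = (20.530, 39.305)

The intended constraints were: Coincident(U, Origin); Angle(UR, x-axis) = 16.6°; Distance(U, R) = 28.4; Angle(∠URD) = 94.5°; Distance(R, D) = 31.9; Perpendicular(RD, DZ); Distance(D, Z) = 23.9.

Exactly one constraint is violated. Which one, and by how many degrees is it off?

Perpendicular(RD, DZ) — off by 8.00°.

U = (0.00, 0.00) ✓; UR at 16.60° ✓; |UR| = 28.40 ✓; ∠URD = 94.50° ✓; |RD| = 31.90 ✓; ∠(RD, DZ) = 82.00° ✗; |DZ| = 23.90 ✓.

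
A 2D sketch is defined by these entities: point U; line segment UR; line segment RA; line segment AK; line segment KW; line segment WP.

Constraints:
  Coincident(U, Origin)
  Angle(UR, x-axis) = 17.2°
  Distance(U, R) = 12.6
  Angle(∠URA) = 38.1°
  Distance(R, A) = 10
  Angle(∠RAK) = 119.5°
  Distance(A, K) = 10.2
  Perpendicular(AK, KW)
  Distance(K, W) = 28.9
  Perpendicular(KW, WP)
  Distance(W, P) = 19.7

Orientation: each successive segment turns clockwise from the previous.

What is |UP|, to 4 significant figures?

29.80

AK is perpendicular to KW, so KW runs at 84.80°; with |KW| = 28.9, W = (-1.195, 25.21). The perpendicularity gives WP at right angles to KW, so WP runs at -5.200°; with |WP| = 19.7, P = (18.42, 23.42). Then |UP| = |P − U| = 29.80.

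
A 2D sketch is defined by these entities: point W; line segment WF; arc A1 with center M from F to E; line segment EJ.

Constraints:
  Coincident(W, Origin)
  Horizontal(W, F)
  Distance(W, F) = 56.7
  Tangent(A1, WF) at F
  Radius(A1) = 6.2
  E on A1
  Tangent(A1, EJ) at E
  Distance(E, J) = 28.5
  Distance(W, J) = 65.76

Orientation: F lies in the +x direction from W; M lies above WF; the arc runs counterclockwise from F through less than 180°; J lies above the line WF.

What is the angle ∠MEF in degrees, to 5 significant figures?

37.642°

W is at the origin; W and F share the same y with |WF| = 56.7 and F on the +x side, so F = (56.700, 0.0000). Tangency of A1 to WF means the radius MF is perpendicular to WF, so M = F + (0, 6.2) = (56.700, 6.2000). Since ME ⟂ EJ (tangency), |MJ| = √(6.2² + 28.5²) = 29.167 regardless of where E sits on A1. So J lies on both circle(W, 65.76) and circle(M, 29.167); the above-WF intersection is J = (55.457, 35.340). E is the foot of the tangent from J: E = (62.697, 7.7750).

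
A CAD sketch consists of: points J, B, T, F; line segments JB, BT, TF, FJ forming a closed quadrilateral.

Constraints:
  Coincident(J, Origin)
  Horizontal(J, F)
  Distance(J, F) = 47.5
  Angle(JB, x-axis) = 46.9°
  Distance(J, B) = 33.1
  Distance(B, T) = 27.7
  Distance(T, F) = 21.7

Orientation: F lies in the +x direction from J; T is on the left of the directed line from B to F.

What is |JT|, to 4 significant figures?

54.61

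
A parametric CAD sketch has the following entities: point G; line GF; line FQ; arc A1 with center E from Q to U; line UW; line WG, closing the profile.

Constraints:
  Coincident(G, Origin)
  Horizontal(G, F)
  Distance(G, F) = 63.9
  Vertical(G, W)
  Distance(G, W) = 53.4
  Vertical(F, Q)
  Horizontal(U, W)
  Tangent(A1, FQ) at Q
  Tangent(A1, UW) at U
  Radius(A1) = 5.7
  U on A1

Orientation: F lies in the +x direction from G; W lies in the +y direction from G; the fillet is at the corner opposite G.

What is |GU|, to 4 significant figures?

78.99

G is at the origin; G and F share the same y with |GF| = 63.9 and F on the +x side, so F = (63.90, 0.000). G and W share the same x with |GW| = 53.4 and W on the +y side, so W = (0.000, 53.40). The virtual corner opposite G is at (63.90, 53.40). The tangent condition forces EQ to be normal to FQ and the tangent condition forces EU to be normal to UW, with radius 5.7, so the center E sits 5.7 in from both sides at E = (58.20, 47.70). That places the tangent points at Q = (63.90, 47.70) on FQ and U = (58.20, 53.40) on UW. Then |GU| = |U − G| = 78.99.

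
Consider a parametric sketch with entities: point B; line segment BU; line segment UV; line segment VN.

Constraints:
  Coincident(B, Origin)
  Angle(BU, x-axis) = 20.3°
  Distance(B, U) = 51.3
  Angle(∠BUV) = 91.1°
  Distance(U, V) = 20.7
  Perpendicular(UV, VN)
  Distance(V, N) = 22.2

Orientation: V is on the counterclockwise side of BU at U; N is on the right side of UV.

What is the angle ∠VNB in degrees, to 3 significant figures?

16.4°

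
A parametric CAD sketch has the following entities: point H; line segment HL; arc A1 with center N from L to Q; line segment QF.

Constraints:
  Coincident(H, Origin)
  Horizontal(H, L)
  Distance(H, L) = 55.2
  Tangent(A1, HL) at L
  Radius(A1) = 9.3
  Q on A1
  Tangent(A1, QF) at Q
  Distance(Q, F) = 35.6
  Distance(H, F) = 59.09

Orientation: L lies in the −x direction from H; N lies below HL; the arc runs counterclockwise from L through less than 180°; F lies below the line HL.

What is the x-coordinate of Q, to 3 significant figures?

-62.5

H is at the origin; HL is horizontal with |HL| = 55.2 and L on the −x side, so L = (-55.2, 0.00). The tangent condition forces NL to be normal to HL, so N = L + (0, -9.3) = (-55.2, -9.30). Since NQ ⟂ QF (tangency), |NF| = √(9.3² + 35.6²) = 36.8 regardless of where Q sits on A1. So F lies on both circle(H, 59.09) and circle(N, 36.8); the below-HL intersection is F = (-40.5, -43.0). Q is the foot of the tangent from F: Q = (-62.5, -15.1).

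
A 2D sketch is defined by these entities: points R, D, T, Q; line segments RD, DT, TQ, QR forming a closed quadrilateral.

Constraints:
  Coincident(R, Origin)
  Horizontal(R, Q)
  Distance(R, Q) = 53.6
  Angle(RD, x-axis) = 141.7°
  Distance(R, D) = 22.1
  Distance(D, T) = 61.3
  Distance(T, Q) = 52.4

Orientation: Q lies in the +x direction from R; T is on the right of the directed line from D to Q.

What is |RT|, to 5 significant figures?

40.841

Checks: |DT| = 61.30 ✓; |TQ| = 52.40 ✓.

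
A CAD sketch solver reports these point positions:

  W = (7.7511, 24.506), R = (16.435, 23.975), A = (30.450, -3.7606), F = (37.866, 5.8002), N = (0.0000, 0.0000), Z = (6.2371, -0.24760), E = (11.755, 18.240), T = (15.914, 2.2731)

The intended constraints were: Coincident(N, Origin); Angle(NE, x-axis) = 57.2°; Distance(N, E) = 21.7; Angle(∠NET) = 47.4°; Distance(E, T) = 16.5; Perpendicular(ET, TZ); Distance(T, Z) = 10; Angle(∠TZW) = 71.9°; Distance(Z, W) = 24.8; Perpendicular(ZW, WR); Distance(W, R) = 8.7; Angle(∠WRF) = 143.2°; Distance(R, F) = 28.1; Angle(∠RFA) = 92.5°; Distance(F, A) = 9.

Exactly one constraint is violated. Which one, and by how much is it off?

Distance(F, A) = 9 — off by 3.10.

N = (0.00, 0.00) ✓; NE at 57.20° ✓; |NE| = 21.70 ✓; ∠NET = 47.40° ✓; |ET| = 16.50 ✓; ∠(ET, TZ) = 90.00° ✓; |TZ| = 10.00 ✓; ∠TZW = 71.90° ✓; |ZW| = 24.80 ✓; ∠(ZW, WR) = 90.00° ✓; |WR| = 8.700 ✓; ∠WRF = 143.2° ✓; |RF| = 28.10 ✓; ∠RFA = 92.50° ✓; |FA| = 12.10 ✗.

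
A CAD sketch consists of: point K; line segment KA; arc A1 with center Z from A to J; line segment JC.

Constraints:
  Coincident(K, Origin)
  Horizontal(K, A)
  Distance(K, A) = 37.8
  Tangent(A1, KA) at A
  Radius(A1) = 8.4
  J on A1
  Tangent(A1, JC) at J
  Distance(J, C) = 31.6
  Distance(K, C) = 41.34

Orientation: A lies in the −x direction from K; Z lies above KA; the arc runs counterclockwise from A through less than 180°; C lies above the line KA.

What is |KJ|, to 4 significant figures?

30.36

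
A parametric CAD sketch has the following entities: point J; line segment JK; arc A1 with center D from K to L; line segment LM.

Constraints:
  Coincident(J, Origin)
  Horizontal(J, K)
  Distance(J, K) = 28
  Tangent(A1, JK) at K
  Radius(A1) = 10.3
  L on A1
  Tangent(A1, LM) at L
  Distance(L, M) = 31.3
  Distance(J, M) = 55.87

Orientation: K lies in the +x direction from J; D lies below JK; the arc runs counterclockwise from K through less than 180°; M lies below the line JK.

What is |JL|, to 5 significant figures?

25.172

Checks: |DL| = 10.30 ✓; ∠(DL, LM) = 90.00° ✓; |LM| = 31.30 ✓; |JM| = 55.87 ✓.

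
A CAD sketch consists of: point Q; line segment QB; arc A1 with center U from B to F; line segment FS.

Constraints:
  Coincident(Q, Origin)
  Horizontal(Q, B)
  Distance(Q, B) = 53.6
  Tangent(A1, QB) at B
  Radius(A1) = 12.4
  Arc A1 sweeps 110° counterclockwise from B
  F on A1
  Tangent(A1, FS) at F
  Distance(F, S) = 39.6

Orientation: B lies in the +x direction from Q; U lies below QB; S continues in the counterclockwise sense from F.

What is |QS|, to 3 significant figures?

77.3

Q is at the origin; Q and B share the same y with |QB| = 53.6 and B on the +x side, so B = (53.6, 0.00). A1 meets QB tangentially, so UB is at right angles to QB, so U = B + (0, -12.4) = (53.6, -12.4). On A1, B sits at bearing 90° from U; a 110° counterclockwise sweep puts F at bearing 200°, so F = U + 12.4·(cos 200°, sin 200°) = (41.9, -16.6). The tangent condition forces UF to be normal to FS, so FS runs along (−sin 200°, cos 200°); with |FS| = 39.6, S = (55.5, -53.9). Then |QS| = |S − Q| = 77.3.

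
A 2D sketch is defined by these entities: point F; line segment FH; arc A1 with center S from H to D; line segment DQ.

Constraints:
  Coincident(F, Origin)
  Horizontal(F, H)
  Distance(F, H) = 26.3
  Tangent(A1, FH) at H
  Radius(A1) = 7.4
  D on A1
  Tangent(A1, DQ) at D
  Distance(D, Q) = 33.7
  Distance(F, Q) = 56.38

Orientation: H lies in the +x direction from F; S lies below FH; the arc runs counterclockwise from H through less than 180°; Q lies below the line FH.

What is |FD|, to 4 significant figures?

23.69

F is at the origin; FH is horizontal with |FH| = 26.3 and H on the +x side, so H = (26.30, 0.000). A1 meets FH tangentially, so SH is at right angles to FH, so S = H + (0, -7.4) = (26.30, -7.400). Since SD ⟂ DQ (tangency), |SQ| = √(7.4² + 33.7²) = 34.50 regardless of where D sits on A1. So Q lies on both circle(F, 56.38) and circle(S, 34.50); the below-FH intersection is Q = (41.14, -38.55). D is the foot of the tangent from Q: D = (20.46, -11.94).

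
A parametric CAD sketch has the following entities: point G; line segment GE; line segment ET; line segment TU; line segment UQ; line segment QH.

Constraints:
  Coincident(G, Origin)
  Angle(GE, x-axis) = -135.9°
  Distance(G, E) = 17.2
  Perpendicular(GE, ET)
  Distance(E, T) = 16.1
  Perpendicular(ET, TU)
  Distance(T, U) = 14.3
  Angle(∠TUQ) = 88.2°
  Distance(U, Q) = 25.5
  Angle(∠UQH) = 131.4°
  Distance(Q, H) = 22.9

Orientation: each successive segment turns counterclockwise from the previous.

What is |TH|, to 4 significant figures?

40.30

G is at the origin; GE runs at -135.9° with length 17.2, so E = (-12.35, -11.97). GE is perpendicular to ET, so ET runs at -45.90°; with |ET| = 16.1, T = (-1.148, -23.53). ET ⟂ TU, so TU runs at 44.10°; with |TU| = 14.3, U = (9.122, -13.58). ∠TUQ = 88.2° gives UQ at 135.9° from the x-axis; with |UQ| = 25.5, Q = (-9.191, 4.166). ∠UQH = 131.4° gives QH at -175.5° from the x-axis; with |QH| = 22.9, H = (-32.02, 2.369). Then |TH| = |H − T| = 40.30.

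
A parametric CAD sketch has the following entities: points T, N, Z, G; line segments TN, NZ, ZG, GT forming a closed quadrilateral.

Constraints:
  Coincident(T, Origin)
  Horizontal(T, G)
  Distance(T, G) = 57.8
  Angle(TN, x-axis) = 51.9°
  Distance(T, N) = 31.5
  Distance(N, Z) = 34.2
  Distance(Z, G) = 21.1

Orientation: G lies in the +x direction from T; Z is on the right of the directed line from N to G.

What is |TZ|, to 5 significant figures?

37.441

Checks: |NZ| = 34.20 ✓; |ZG| = 21.10 ✓.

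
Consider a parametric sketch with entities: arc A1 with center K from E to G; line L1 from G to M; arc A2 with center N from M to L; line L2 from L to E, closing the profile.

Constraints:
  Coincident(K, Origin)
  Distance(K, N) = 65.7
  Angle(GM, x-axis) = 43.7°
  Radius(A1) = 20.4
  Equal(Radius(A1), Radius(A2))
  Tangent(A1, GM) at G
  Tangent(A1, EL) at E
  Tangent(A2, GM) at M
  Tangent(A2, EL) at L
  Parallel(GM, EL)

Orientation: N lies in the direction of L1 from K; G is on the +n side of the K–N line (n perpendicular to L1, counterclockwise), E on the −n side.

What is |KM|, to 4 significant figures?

68.79

Tangency of A1 to both parallel lines with radius 20.4 puts G and E at K ± 20.4·n: G = (-14.09, 14.75), E = (14.09, -14.75). Equal radii place M and L the same way about N: M = N + 20.4·n = (33.40, 60.14), L = N − 20.4·n = (61.59, 30.64). Then |KM| = |M − K| = 68.79.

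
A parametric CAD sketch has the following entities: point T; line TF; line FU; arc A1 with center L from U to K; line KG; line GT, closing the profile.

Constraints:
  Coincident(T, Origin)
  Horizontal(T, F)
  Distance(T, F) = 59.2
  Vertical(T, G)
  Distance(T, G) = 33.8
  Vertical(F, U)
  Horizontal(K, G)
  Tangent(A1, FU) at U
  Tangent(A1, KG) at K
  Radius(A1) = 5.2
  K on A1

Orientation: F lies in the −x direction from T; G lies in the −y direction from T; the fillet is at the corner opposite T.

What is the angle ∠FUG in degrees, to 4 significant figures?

95.02°

T is at the origin; TF is horizontal with |TF| = 59.2 and F on the −x side, so F = (-59.20, 0.000). T and G share the same x with |TG| = 33.8 and G on the −y side, so G = (0.000, -33.80). The virtual corner opposite T is at (-59.20, -33.80). A1 meets FU tangentially, so LU is at right angles to FU and the tangent condition forces LK to be normal to KG, with radius 5.2, so the center L sits 5.2 in from both sides at L = (-54.00, -28.60). That places the tangent points at U = (-59.20, -28.60) on FU and K = (-54.00, -33.80) on KG. Then cos ∠FUG = UF·UG / (|UF||UG|), giving 95.02°.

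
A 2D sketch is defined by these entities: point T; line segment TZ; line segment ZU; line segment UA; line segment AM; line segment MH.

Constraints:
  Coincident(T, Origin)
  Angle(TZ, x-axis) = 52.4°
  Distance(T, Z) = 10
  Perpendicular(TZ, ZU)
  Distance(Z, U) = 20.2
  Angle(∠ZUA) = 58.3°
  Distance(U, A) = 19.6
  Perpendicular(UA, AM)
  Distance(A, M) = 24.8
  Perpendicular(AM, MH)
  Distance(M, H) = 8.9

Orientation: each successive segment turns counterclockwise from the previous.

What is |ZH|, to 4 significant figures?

7.614

T is at the origin; TZ runs at 52.4° with length 10.0, so Z = (6.101, 7.923). TZ ⟂ ZU, so ZU runs at 142.4°; with |ZU| = 20.2, U = (-9.903, 20.25). ∠ZUA = 58.3° gives UA at -95.90° from the x-axis; with |UA| = 19.6, A = (-11.92, 0.7517). The perpendicularity gives AM at right angles to UA, so AM runs at -5.900°; with |AM| = 24.8, M = (12.75, -1.798). AM ⟂ MH, so MH runs at 84.10°; with |MH| = 8.9, H = (13.67, 7.055). Then |ZH| = |H − Z| = 7.614.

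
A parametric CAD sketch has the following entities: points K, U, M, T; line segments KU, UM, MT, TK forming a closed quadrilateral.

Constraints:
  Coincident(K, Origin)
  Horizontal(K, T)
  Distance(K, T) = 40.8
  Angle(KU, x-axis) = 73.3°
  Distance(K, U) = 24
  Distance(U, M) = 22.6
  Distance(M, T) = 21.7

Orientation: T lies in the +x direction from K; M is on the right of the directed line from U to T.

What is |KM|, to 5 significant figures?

19.974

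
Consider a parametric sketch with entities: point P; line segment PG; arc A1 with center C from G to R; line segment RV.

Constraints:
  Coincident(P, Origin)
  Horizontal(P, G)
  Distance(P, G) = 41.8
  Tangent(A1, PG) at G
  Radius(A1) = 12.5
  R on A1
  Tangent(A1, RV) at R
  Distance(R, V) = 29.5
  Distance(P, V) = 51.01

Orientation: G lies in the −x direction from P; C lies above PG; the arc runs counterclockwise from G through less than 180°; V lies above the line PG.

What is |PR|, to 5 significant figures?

31.819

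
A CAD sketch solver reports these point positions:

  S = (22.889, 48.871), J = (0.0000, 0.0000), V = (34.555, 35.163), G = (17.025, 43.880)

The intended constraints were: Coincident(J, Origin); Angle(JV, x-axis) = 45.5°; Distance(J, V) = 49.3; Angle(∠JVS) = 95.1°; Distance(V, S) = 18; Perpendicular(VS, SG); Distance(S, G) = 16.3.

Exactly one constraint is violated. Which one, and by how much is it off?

Distance(S, G) = 16.3 — off by 8.60.

J = (0.00, 0.00) ✓; JV at 45.50° ✓; |JV| = 49.30 ✓; ∠JVS = 95.10° ✓; |VS| = 18.00 ✓; ∠(VS, SG) = 90.00° ✓; |SG| = 7.700 ✗.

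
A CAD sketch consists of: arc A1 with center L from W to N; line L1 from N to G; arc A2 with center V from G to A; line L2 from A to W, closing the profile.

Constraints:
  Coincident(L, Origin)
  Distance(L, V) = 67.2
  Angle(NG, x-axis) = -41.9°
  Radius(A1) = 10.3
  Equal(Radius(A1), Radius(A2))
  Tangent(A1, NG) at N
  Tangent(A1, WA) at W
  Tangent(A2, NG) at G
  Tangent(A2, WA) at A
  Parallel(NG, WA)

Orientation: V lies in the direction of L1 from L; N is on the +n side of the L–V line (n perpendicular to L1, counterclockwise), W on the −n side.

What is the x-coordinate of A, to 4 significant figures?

43.14

Tangency of A1 to both parallel lines with radius 10.3 puts N and W at L ± 10.3·n: N = (6.879, 7.666), W = (-6.879, -7.666). Equal radii place G and A the same way about V: G = V + 10.3·n = (56.90, -37.21), A = V − 10.3·n = (43.14, -52.54). So A.x = 43.14.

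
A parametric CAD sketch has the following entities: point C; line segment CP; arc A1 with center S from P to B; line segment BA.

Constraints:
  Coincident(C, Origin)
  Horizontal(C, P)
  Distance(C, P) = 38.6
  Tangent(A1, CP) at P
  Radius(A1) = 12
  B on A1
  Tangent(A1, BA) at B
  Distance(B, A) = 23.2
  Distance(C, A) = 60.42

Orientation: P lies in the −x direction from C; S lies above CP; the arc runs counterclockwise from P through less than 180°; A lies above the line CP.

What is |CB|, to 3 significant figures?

37.3

C is at the origin; CP is horizontal with |CP| = 38.6 and P on the −x side, so P = (-38.6, 0.00). Since A1 is tangent to CP there, SP ⟂ CP, so S = P + (0, 12) = (-38.6, 12.0). Since SB ⟂ BA (tangency), |SA| = √(12.0² + 23.2²) = 26.1 regardless of where B sits on A1. So A lies on both circle(C, 60.42) and circle(S, 26.1); the above-CP intersection is A = (-48.4, 36.2). B is the foot of the tangent from A: B = (-30.8, 21.1).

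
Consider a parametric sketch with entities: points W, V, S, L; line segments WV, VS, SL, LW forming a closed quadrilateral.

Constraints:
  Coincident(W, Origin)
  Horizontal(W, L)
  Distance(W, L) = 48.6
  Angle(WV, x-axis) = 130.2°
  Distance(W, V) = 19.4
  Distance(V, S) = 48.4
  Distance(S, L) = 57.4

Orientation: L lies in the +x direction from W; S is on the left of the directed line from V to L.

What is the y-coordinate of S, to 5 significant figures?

50.108

Checks: |VS| = 48.40 ✓; |SL| = 57.40 ✓.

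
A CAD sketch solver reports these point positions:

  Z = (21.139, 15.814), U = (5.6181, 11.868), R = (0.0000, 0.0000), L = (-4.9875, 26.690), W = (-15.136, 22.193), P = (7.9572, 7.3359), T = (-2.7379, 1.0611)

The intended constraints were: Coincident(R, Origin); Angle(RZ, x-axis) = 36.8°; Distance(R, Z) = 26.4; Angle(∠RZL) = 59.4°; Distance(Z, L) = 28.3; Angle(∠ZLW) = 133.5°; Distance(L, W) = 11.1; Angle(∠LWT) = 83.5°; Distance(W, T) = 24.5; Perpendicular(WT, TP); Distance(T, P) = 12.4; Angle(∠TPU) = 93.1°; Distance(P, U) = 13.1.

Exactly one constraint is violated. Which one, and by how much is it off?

Distance(P, U) = 13.1 — off by 8.00.

R = (0.00, 0.00) ✓; RZ at 36.80° ✓; |RZ| = 26.40 ✓; ∠RZL = 59.40° ✓; |ZL| = 28.30 ✓; ∠ZLW = 133.5° ✓; |LW| = 11.10 ✓; ∠LWT = 83.50° ✓; |WT| = 24.50 ✓; ∠(WT, TP) = 90.00° ✓; |TP| = 12.40 ✓; ∠TPU = 93.10° ✓; |PU| = 5.100 ✗.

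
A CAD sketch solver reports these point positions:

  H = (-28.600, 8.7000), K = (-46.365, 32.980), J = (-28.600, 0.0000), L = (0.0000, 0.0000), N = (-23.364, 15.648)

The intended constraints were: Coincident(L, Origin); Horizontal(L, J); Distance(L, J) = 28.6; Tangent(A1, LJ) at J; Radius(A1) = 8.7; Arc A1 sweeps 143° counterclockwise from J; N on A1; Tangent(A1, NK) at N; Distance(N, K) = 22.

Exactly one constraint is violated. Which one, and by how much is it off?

Distance(N, K) = 22 — off by 6.80.

L = (0.00, 0.00) ✓; L.y = 0.00, J.y = 0.00 ✓; |LJ| = 28.60 ✓; ∠(HJ, JL) = 90.00° ✓; |HJ| = 8.700 ✓; bearing(H→N) − bearing(H→J) = 143.0° ✓; |HN| = 8.700 ✓; ∠(HN, NK) = 90.00° ✓; |NK| = 28.80 ✗.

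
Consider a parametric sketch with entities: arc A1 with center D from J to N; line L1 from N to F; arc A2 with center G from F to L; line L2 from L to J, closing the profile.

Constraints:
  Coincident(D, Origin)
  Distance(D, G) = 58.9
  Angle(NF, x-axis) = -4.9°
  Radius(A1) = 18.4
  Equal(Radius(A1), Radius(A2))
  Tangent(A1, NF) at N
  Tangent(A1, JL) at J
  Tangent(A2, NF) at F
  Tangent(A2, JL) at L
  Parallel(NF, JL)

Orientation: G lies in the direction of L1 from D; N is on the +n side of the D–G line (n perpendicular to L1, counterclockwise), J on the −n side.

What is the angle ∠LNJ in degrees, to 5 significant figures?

58.003°

The slot axis is L1's direction at -4.9°, so u = (cos -4.9°, sin -4.9°) = (0.99635, -0.085417) and n = (−sin -4.9°, cos -4.9°) = (0.085417, 0.99635). D is at the origin and G lies 58.9 along u from D, so G = 58.9·u = (58.685, -5.0311). Tangency of A1 to both parallel lines with radius 18.4 puts N and J at D ± 18.4·n: N = (1.5717, 18.333), J = (-1.5717, -18.333). Equal radii place F and L the same way about G: F = G + 18.4·n = (60.256, 13.302), L = G − 18.4·n = (57.113, -23.364). Then cos ∠LNJ = NL·NJ / (|NL||NJ|), giving 58.003°.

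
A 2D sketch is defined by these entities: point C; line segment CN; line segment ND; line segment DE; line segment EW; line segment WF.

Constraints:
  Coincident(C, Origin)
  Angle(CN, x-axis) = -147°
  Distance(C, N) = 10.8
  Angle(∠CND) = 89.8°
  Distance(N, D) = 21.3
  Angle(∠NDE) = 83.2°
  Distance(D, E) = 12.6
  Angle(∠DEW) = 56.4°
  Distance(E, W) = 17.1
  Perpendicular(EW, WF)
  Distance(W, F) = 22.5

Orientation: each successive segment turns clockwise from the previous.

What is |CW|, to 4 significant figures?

11.55

∠NDE = 83.2° gives DE at 26.00° from the x-axis; with |DE| = 12.6, E = (-9.271, 17.55). ∠DEW = 56.4° gives EW at -97.60° from the x-axis; with |EW| = 17.1, W = (-11.53, 0.5957). Then |CW| = |W − C| = 11.55.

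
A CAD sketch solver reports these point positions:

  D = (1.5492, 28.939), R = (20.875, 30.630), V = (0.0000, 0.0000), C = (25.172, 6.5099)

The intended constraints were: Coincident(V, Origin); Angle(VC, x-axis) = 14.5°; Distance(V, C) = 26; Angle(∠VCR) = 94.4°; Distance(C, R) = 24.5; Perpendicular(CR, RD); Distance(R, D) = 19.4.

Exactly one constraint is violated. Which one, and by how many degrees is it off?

Perpendicular(CR, RD) — off by 5.10°.

V = (0.00, 0.00) ✓; VC at 14.50° ✓; |VC| = 26.00 ✓; ∠VCR = 94.40° ✓; |CR| = 24.50 ✓; ∠(CR, RD) = 84.90° ✗; |RD| = 19.40 ✓.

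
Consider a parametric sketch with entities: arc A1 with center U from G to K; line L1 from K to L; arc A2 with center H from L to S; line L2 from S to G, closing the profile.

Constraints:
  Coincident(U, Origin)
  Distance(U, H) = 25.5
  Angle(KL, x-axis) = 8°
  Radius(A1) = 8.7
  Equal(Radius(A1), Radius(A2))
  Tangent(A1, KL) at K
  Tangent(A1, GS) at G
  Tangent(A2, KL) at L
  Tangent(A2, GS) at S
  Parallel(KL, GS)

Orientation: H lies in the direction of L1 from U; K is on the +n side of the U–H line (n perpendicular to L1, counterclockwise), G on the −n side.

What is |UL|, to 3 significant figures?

26.9

Tangency of A1 to both parallel lines with radius 8.7 puts K and G at U ± 8.7·n: K = (-1.21, 8.62), G = (1.21, -8.62). Equal radii place L and S the same way about H: L = H + 8.7·n = (24.0, 12.2), S = H − 8.7·n = (26.5, -5.07). Then |UL| = |L − U| = 26.9.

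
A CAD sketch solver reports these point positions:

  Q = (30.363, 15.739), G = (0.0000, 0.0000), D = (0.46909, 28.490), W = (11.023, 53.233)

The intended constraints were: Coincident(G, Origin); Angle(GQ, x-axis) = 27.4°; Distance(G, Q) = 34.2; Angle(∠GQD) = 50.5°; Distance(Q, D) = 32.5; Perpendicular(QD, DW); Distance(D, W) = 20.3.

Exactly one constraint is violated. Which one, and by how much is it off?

Distance(D, W) = 20.3 — off by 6.60.

G = (0.00, 0.00) ✓; GQ at 27.40° ✓; |GQ| = 34.20 ✓; ∠GQD = 50.50° ✓; |QD| = 32.50 ✓; ∠(QD, DW) = 90.00° ✓; |DW| = 26.90 ✗.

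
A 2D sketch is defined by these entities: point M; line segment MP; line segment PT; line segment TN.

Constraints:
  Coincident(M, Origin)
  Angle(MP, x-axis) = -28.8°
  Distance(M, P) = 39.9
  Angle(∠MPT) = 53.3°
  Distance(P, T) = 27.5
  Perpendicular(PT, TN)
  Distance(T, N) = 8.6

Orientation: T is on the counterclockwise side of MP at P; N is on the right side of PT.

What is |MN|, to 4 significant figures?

40.76

M is at the origin; MP runs at -28.8° with length 39.9, so P = 39.9·(cos -28.8°, sin -28.8°) = (34.96, -19.22). ∠MPT = 53.3°, so PT runs at -28.8° + (180° − 53.3°) = 97.90° from the x-axis; with |PT| = 27.5, T = P + 27.5·(cos 97.90°, sin 97.90°) = (31.18, 8.017). PT is perpendicular to TN; with |TN| = 8.6 on the right of PT, N = T + 8.6·(0.9905, 0.1374) = (39.70, 9.199). Then |MN| = |N − M| = 40.76.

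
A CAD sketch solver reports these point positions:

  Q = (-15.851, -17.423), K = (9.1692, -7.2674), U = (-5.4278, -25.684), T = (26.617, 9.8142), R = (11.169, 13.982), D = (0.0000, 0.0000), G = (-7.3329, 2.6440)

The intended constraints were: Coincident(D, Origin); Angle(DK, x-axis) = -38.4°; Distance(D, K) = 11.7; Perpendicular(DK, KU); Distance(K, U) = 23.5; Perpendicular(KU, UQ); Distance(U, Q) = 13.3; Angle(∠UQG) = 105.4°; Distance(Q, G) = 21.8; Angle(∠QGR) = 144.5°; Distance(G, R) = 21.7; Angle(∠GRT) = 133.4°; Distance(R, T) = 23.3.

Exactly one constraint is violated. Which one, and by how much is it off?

Distance(R, T) = 23.3 — off by 7.30.

D = (0.00, 0.00) ✓; DK at -38.40° ✓; |DK| = 11.70 ✓; ∠(DK, KU) = 90.00° ✓; |KU| = 23.50 ✓; ∠(KU, UQ) = 90.00° ✓; |UQ| = 13.30 ✓; ∠UQG = 105.4° ✓; |QG| = 21.80 ✓; ∠QGR = 144.5° ✓; |GR| = 21.70 ✓; ∠GRT = 133.4° ✓; |RT| = 16.00 ✗.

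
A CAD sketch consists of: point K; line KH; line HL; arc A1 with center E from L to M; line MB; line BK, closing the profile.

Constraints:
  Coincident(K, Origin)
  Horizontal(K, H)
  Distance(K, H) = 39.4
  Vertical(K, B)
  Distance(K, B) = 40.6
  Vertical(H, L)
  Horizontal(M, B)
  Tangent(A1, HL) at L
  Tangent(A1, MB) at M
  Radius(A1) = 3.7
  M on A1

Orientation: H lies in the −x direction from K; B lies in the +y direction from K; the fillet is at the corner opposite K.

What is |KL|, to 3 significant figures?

54.0

K is at the origin; KH is horizontal with |KH| = 39.4 and H on the −x side, so H = (-39.4, 0.00). KB is vertical with |KB| = 40.6 and B on the +y side, so B = (0.00, 40.6). The virtual corner opposite K is at (-39.4, 40.6). Tangency of A1 to HL means the radius EL is perpendicular to HL and A1 meets MB tangentially, so EM is at right angles to MB, with radius 3.7, so the center E sits 3.7 in from both sides at E = (-35.7, 36.9). That places the tangent points at L = (-39.4, 36.9) on HL and M = (-35.7, 40.6) on MB. Then |KL| = |L − K| = 54.0.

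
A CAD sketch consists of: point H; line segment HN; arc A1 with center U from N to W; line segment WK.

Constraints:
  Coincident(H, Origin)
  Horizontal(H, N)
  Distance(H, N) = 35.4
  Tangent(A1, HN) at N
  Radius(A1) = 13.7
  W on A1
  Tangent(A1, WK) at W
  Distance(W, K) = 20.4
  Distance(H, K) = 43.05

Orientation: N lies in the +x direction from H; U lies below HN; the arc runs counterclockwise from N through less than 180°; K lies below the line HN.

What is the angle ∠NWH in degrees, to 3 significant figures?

96.5°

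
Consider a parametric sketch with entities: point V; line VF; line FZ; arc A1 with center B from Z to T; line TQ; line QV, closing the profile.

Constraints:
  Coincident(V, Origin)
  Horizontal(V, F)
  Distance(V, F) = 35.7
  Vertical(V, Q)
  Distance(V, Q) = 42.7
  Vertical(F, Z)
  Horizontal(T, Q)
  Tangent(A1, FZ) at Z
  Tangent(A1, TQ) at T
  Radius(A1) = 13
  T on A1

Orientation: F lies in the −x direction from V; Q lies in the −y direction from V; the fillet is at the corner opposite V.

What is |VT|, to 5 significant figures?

48.359

V is at the origin; V and F share the same y with |VF| = 35.7 and F on the −x side, so F = (-35.700, 0.0000). V and Q share the same x with |VQ| = 42.7 and Q on the −y side, so Q = (0.0000, -42.700). The virtual corner opposite V is at (-35.700, -42.700). Since A1 is tangent to FZ there, BZ ⟂ FZ and A1 meets TQ tangentially, so BT is at right angles to TQ, with radius 13.0, so the center B sits 13.0 in from both sides at B = (-22.700, -29.700). That places the tangent points at Z = (-35.700, -29.700) on FZ and T = (-22.700, -42.700) on TQ. Then |VT| = |T − V| = 48.359.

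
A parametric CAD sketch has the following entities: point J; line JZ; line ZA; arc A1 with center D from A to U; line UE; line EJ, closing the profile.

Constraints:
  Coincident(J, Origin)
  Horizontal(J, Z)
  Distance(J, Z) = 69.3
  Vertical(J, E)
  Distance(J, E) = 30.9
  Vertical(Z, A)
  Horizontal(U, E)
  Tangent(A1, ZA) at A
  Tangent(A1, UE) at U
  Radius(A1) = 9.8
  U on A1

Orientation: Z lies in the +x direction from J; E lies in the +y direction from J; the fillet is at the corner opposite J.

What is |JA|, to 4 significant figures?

72.44

J is at the origin; J and Z share the same y with |JZ| = 69.3 and Z on the +x side, so Z = (69.30, 0.000). JE is vertical with |JE| = 30.9 and E on the +y side, so E = (0.000, 30.90). The virtual corner opposite J is at (69.30, 30.90). Tangency of A1 to ZA means the radius DA is perpendicular to ZA and A1 meets UE tangentially, so DU is at right angles to UE, with radius 9.8, so the center D sits 9.8 in from both sides at D = (59.50, 21.10). That places the tangent points at A = (69.30, 21.10) on ZA and U = (59.50, 30.90) on UE. Then |JA| = |A − J| = 72.44.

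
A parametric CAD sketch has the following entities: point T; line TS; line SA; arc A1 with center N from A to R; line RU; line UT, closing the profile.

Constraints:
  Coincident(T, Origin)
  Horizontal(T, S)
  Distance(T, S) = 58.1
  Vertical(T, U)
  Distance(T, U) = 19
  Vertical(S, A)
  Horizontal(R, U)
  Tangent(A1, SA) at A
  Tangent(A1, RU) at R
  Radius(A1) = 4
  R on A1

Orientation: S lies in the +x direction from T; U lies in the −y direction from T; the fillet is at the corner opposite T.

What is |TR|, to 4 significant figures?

57.34

The virtual corner opposite T is at (58.10, -19.00). The tangent condition forces NA to be normal to SA and the tangent condition forces NR to be normal to RU, with radius 4.0, so the center N sits 4.0 in from both sides at N = (54.10, -15.00). That places the tangent points at A = (58.10, -15.00) on SA and R = (54.10, -19.00) on RU. Then |TR| = |R − T| = 57.34.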